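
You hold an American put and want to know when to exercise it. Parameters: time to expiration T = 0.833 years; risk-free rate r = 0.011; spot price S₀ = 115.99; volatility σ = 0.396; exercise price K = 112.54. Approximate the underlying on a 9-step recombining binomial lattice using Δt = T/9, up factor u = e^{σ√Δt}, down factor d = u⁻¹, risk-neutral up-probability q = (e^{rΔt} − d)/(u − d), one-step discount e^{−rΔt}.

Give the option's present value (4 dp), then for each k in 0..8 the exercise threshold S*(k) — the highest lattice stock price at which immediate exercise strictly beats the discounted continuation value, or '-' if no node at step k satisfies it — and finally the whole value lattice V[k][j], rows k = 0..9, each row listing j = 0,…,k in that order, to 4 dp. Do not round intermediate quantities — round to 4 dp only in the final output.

params: Δt=0.09256 u=1.12803 d=0.88650 q=0.47414 e^(-rΔt)=0.99898
t_9 payoffs: 73.3183 62.6321 49.0343 31.7317 9.7149 0.0000 0.0000 0.0000 0.0000 0.0000
t_8: node(8,0) S=44.2434 payoff=68.2966 vs cont=68.1821 → 68.2966 [stop]  node(8,1) S=56.2978 payoff=56.2422 vs cont=56.1277 → 56.2422 [stop]  node(8,2) S=71.6365 payoff=40.9035 vs cont=40.7890 → 40.9035 [stop]  node(8,3) S=91.1544 payoff=21.3856 vs cont=21.2711 → 21.3856 [stop]  node(8,4) S=115.9900 payoff=0.0000 vs cont=5.1035 → 5.1035 [wait]  node(8,5) S=147.5923 payoff=0.0000 vs cont=0.0000 → 0.0000 [wait]  node(8,6) S=187.8049 payoff=0.0000 vs cont=0.0000 → 0.0000 [wait]  node(8,7) S=238.9736 payoff=0.0000 vs cont=0.0000 → 0.0000 [wait]  node(8,8) S=304.0837 payoff=0.0000 vs cont=0.0000 → 0.0000 [wait]  ⇒ S*(8)=91.1544
t_7: node(7,0) S=49.9079 payoff=62.6321 vs cont=62.5175 → 62.6321 [stop]  node(7,1) S=63.5057 payoff=49.0343 vs cont=48.9198 → 49.0343 [stop]  node(7,2) S=80.8083 payoff=31.7317 vs cont=31.6172 → 31.7317 [stop]  node(7,3) S=102.8251 payoff=9.7149 vs cont=13.6518 → 13.6518 [wait]  node(7,4) S=130.8405 payoff=0.0000 vs cont=2.6810 → 2.6810 [wait]  node(7,5) S=166.4889 payoff=0.0000 vs cont=0.0000 → 0.0000 [wait]  node(7,6) S=211.8500 payoff=0.0000 vs cont=0.0000 → 0.0000 [wait]  node(7,7) S=269.5700 payoff=0.0000 vs cont=0.0000 → 0.0000 [wait]  ⇒ S*(7)=80.8083
t_6: node(6,0) S=56.2978 payoff=56.2422 vs cont=56.1277 → 56.2422 [stop]  node(6,1) S=71.6365 payoff=40.9035 vs cont=40.7890 → 40.9035 [stop]  node(6,2) S=91.1544 payoff=21.3856 vs cont=23.1358 → 23.1358 [wait]  node(6,3) S=115.9900 payoff=0.0000 vs cont=8.4416 → 8.4416 [wait]  node(6,4) S=147.5923 payoff=0.0000 vs cont=1.4084 → 1.4084 [wait]  node(6,5) S=187.8049 payoff=0.0000 vs cont=0.0000 → 0.0000 [wait]  node(6,6) S=238.9736 payoff=0.0000 vs cont=0.0000 → 0.0000 [wait]  ⇒ S*(6)=71.6365
t_5: node(5,0) S=63.5057 payoff=49.0343 vs cont=48.9198 → 49.0343 [stop]  node(5,1) S=80.8083 payoff=31.7317 vs cont=32.4462 → 32.4462 [wait]  node(5,2) S=102.8251 payoff=9.7149 vs cont=16.1523 → 16.1523 [wait]  node(5,3) S=130.8405 payoff=0.0000 vs cont=5.1017 → 5.1017 [wait]  node(5,4) S=166.4889 payoff=0.0000 vs cont=0.7399 → 0.7399 [wait]  node(5,5) S=211.8500 payoff=0.0000 vs cont=0.0000 → 0.0000 [wait]  ⇒ S*(5)=63.5057
t_4: node(4,0) S=71.6365 payoff=40.9035 vs cont=41.1274 → 41.1274 [wait]  node(4,1) S=91.1544 payoff=21.3856 vs cont=24.6955 → 24.6955 [wait]  node(4,2) S=115.9900 payoff=0.0000 vs cont=10.9018 → 10.9018 [wait]  node(4,3) S=147.5923 payoff=0.0000 vs cont=3.0305 → 3.0305 [wait]  node(4,4) S=187.8049 payoff=0.0000 vs cont=0.3887 → 0.3887 [wait]  ⇒ S*(4)=-
t_3: node(3,0) S=80.8083 payoff=31.7317 vs cont=33.3026 → 33.3026 [wait]  node(3,1) S=102.8251 payoff=9.7149 vs cont=18.1370 → 18.1370 [wait]  node(3,2) S=130.8405 payoff=0.0000 vs cont=7.1624 → 7.1624 [wait]  node(3,3) S=166.4889 payoff=0.0000 vs cont=1.7761 → 1.7761 [wait]  ⇒ S*(3)=-
t_2: node(2,0) S=91.1544 payoff=21.3856 vs cont=26.0854 → 26.0854 [wait]  node(2,1) S=115.9900 payoff=0.0000 vs cont=12.9204 → 12.9204 [wait]  node(2,2) S=147.5923 payoff=0.0000 vs cont=4.6039 → 4.6039 [wait]  ⇒ S*(2)=-
t_1: node(1,0) S=102.8251 payoff=9.7149 vs cont=19.8232 → 19.8232 [wait]  node(1,1) S=130.8405 payoff=0.0000 vs cont=8.9681 → 8.9681 [wait]  ⇒ S*(1)=-
t_0: node(0,0) S=115.9900 payoff=0.0000 vs cont=14.6615 → 14.6615 [wait]  ⇒ S*(0)=-

price = 14.6615
boundary = - - - - - 63.5057 71.6365 80.8083 91.1544
tree:
14.6615
19.8232 8.9681
26.0854 12.9204 4.6039
33.3026 18.1370 7.1624 1.7761
41.1274 24.6955 10.9018 3.0305 0.3887
49.0343 32.4462 16.1523 5.1017 0.7399 0.0000
56.2422 40.9035 23.1358 8.4416 1.4084 0.0000 0.0000
62.6321 49.0343 31.7317 13.6518 2.6810 0.0000 0.0000 0.0000
68.2966 56.2422 40.9035 21.3856 5.1035 0.0000 0.0000 0.0000 0.0000
73.3183 62.6321 49.0343 31.7317 9.7149 0.0000 0.0000 0.0000 0.0000 0.0000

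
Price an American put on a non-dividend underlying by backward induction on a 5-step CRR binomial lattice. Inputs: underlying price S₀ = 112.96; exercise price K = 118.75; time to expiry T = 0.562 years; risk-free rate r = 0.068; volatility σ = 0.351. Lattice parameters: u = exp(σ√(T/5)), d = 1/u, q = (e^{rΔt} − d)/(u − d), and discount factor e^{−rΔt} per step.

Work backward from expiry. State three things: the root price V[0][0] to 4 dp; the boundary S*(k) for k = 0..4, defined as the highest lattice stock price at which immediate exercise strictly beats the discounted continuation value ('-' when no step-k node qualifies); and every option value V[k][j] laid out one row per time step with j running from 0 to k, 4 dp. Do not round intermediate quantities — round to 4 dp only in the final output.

Δt=0.11240, u=1.12488, d=0.88898, q=0.50314, disc=e^(-rΔt)=0.99239
k=5 terminal: V=max(K-S,0) → 56.0319 39.3893 18.3304 0.0000 0.0000 0.0000
k=4: j=0 S=70.5504 intr=48.1996 cont=47.2954 V=48.1996[EX]; j=1 S=89.2713 intr=29.4787 cont=28.5745 V=29.4787[EX]; j=2 S=112.9600 intr=5.7900 cont=9.0383 V=9.0383[hold]; j=3 S=142.9346 intr=0.0000 cont=0.0000 V=0.0000[hold]; j=4 S=180.8631 intr=0.0000 cont=0.0000 V=0.0000[hold]  S*(4)=89.2713
k=3: j=0 S=79.3607 intr=39.3893 cont=38.4851 V=39.3893[EX]; j=1 S=100.4196 intr=18.3304 cont=19.0482 V=19.0482[hold]; j=2 S=127.0665 intr=0.0000 cont=4.4566 V=4.4566[hold]; j=3 S=160.7843 intr=0.0000 cont=0.0000 V=0.0000[hold]  S*(3)=79.3607
k=2: j=0 S=89.2713 intr=29.4787 cont=28.9329 V=29.4787[EX]; j=1 S=112.9600 intr=5.7900 cont=11.6174 V=11.6174[hold]; j=2 S=142.9346 intr=0.0000 cont=2.1974 V=2.1974[hold]  S*(2)=89.2713
k=1: j=0 S=100.4196 intr=18.3304 cont=20.3359 V=20.3359[hold]; j=1 S=127.0665 intr=0.0000 cont=6.8255 V=6.8255[hold]  S*(1)=-
k=0: j=0 S=112.9600 intr=5.7900 cont=13.4352 V=13.4352[hold]  S*(0)=-

price = 13.4352
boundary = - - 89.2713 79.3607 89.2713
tree:
13.4352
20.3359 6.8255
29.4787 11.6174 2.1974
39.3893 19.0482 4.4566 0.0000
48.1996 29.4787 9.0383 0.0000 0.0000
56.0319 39.3893 18.3304 0.0000 0.0000 0.0000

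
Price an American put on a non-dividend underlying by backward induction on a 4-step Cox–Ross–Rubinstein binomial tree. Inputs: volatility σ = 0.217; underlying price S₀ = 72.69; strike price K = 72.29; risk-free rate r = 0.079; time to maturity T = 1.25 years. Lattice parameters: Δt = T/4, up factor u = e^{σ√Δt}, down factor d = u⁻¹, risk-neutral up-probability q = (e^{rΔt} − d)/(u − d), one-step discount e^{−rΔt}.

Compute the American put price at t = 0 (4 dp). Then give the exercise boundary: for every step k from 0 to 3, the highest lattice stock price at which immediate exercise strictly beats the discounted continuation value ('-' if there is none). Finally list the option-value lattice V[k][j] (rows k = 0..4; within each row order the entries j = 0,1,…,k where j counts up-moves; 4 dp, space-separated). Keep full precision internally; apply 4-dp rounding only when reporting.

params: Δt=0.31250 u=1.12897 d=0.88576 q=0.57248 e^(-rΔt)=0.97561
t_4 payoffs: 27.5451 15.2593 0.0000 0.0000 0.0000
t_3: node(3,0) S=50.5157 payoff=21.7743 vs cont=20.0115 → 21.7743 [stop]  node(3,1) S=64.3861 payoff=7.9039 vs cont=6.3645 → 7.9039 [stop]  node(3,2) S=82.0649 payoff=0.0000 vs cont=0.0000 → 0.0000 [wait]  node(3,3) S=104.5979 payoff=0.0000 vs cont=0.0000 → 0.0000 [wait]  ⇒ S*(3)=64.3861
t_2: node(2,0) S=57.0307 payoff=15.2593 vs cont=13.4964 → 15.2593 [stop]  node(2,1) S=72.6900 payoff=0.0000 vs cont=3.2967 → 3.2967 [wait]  node(2,2) S=92.6489 payoff=0.0000 vs cont=0.0000 → 0.0000 [wait]  ⇒ S*(2)=57.0307
t_1: node(1,0) S=64.3861 payoff=7.9039 vs cont=8.2058 → 8.2058 [wait]  node(1,1) S=82.0649 payoff=0.0000 vs cont=1.3750 → 1.3750 [wait]  ⇒ S*(1)=-
t_0: node(0,0) S=72.6900 payoff=0.0000 vs cont=4.1906 → 4.1906 [wait]  ⇒ S*(0)=-

price = 4.1906
boundary = - - 57.0307 64.3861
tree:
4.1906
8.2058 1.3750
15.2593 3.2967 0.0000
21.7743 7.9039 0.0000 0.0000
27.5451 15.2593 0.0000 0.0000 0.0000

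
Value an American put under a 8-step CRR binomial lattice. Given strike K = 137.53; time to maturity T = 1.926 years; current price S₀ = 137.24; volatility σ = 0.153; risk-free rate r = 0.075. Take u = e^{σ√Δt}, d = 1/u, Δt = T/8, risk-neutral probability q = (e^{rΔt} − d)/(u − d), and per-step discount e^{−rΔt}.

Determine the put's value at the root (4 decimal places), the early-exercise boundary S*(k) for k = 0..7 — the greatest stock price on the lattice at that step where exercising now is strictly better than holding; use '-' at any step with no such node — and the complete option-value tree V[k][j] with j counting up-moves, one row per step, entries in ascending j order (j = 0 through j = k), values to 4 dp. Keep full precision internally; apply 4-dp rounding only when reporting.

price = 5.8538
boundary = - - 118.1067 109.5649 118.1067 127.3144 118.1067 127.3144
tree:
5.8538
10.8175 2.7557
19.4233 5.4665 1.0504
27.9651 10.5063 2.3066 0.2533
35.8891 19.4233 4.9405 0.6385 0.0067
43.2401 27.9651 10.2156 1.6093 0.0173 0.0000
50.0594 35.8891 19.4233 4.0552 0.0442 0.0000 0.0000
56.3855 43.2401 27.9651 10.2156 0.1132 0.0000 0.0000 0.0000
62.2541 50.0594 35.8891 19.4233 0.2900 0.0000 0.0000 0.0000 0.0000

Δt=0.24075, u=1.07796, d=0.92768, q=0.60248, disc=e^(-rΔt)=0.98211
k=8 terminal: V=max(K-S,0) → 62.2541 50.0594 35.8891 19.4233 0.2900 0.0000 0.0000 0.0000 0.0000
k=7: j=0 S=81.1445 intr=56.3855 cont=53.9245 V=56.3855[EX]; j=1 S=94.2899 intr=43.2401 cont=40.7791 V=43.2401[EX]; j=2 S=109.5649 intr=27.9651 cont=25.5041 V=27.9651[EX]; j=3 S=127.3144 intr=10.2156 cont=7.7546 V=10.2156[EX]; j=4 S=147.9394 intr=0.0000 cont=0.1132 V=0.1132[hold]; j=5 S=171.9056 intr=0.0000 cont=0.0000 V=0.0000[hold]; j=6 S=199.7543 intr=0.0000 cont=0.0000 V=0.0000[hold]; j=7 S=232.1146 intr=0.0000 cont=0.0000 V=0.0000[hold]  S*(7)=127.3144
k=6: j=0 S=87.4706 intr=50.0594 cont=47.5984 V=50.0594[EX]; j=1 S=101.6409 intr=35.8891 cont=33.4282 V=35.8891[EX]; j=2 S=118.1067 intr=19.4233 cont=16.9623 V=19.4233[EX]; j=3 S=137.2400 intr=0.2900 cont=4.0552 V=4.0552[hold]; j=4 S=159.4729 intr=0.0000 cont=0.0442 V=0.0442[hold]; j=5 S=185.3075 intr=0.0000 cont=0.0000 V=0.0000[hold]; j=6 S=215.3274 intr=0.0000 cont=0.0000 V=0.0000[hold]  S*(6)=118.1067
k=5: j=0 S=94.2899 intr=43.2401 cont=40.7791 V=43.2401[EX]; j=1 S=109.5649 intr=27.9651 cont=25.5041 V=27.9651[EX]; j=2 S=127.3144 intr=10.2156 cont=9.9825 V=10.2156[EX]; j=3 S=147.9394 intr=0.0000 cont=1.6093 V=1.6093[hold]; j=4 S=171.9056 intr=0.0000 cont=0.0173 V=0.0173[hold]; j=5 S=199.7543 intr=0.0000 cont=0.0000 V=0.0000[hold]  S*(5)=127.3144
k=4: j=0 S=101.6409 intr=35.8891 cont=33.4282 V=35.8891[EX]; j=1 S=118.1067 intr=19.4233 cont=16.9623 V=19.4233[EX]; j=2 S=137.2400 intr=0.2900 cont=4.9405 V=4.9405[hold]; j=3 S=159.4729 intr=0.0000 cont=0.6385 V=0.6385[hold]; j=4 S=185.3075 intr=0.0000 cont=0.0067 V=0.0067[hold]  S*(4)=118.1067
k=3: j=0 S=109.5649 intr=27.9651 cont=25.5041 V=27.9651[EX]; j=1 S=127.3144 intr=10.2156 cont=10.5063 V=10.5063[hold]; j=2 S=147.9394 intr=0.0000 cont=2.3066 V=2.3066[hold]; j=3 S=171.9056 intr=0.0000 cont=0.2533 V=0.2533[hold]  S*(3)=109.5649
k=2: j=0 S=118.1067 intr=19.4233 cont=17.1343 V=19.4233[EX]; j=1 S=137.2400 intr=0.2900 cont=5.4665 V=5.4665[hold]; j=2 S=159.4729 intr=0.0000 cont=1.0504 V=1.0504[hold]  S*(2)=118.1067
k=1: j=0 S=127.3144 intr=10.2156 cont=10.8175 V=10.8175[hold]; j=1 S=147.9394 intr=0.0000 cont=2.7557 V=2.7557[hold]  S*(1)=-
k=0: j=0 S=137.2400 intr=0.2900 cont=5.8538 V=5.8538[hold]  S*(0)=-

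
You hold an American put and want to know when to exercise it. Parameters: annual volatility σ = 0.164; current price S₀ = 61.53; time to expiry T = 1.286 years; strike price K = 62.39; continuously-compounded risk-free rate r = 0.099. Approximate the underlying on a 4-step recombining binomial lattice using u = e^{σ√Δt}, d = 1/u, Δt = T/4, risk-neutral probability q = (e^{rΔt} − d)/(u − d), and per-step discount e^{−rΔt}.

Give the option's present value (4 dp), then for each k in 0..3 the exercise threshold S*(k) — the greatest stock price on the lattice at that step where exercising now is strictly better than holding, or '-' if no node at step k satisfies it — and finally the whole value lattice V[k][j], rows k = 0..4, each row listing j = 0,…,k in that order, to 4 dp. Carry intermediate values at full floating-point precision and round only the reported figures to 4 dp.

price = 2.6766
boundary = - 56.0663 51.0878 56.0663
tree:
2.6766
6.3237 0.8494
11.3022 2.3249 0.0986
15.8386 6.3237 0.2912 0.0000
19.9723 11.3022 0.8600 0.0000 0.0000

params: Δt=0.32150 u=1.09745 d=0.91120 q=0.65041 e^(-rΔt)=0.96867
t_4 payoffs: 19.9723 11.3022 0.8600 0.0000 0.0000
t_3: node(3,0) S=46.5514 payoff=15.8386 vs cont=13.8841 → 15.8386 [stop]  node(3,1) S=56.0663 payoff=6.3237 vs cont=4.3692 → 6.3237 [stop]  node(3,2) S=67.5261 payoff=0.0000 vs cont=0.2912 → 0.2912 [wait]  node(3,3) S=81.3283 payoff=0.0000 vs cont=0.0000 → 0.0000 [wait]  ⇒ S*(3)=56.0663
t_2: node(2,0) S=51.0878 payoff=11.3022 vs cont=9.3477 → 11.3022 [stop]  node(2,1) S=61.5300 payoff=0.8600 vs cont=2.3249 → 2.3249 [wait]  node(2,2) S=74.1066 payoff=0.0000 vs cont=0.0986 → 0.0986 [wait]  ⇒ S*(2)=51.0878
t_1: node(1,0) S=56.0663 payoff=6.3237 vs cont=5.2921 → 6.3237 [stop]  node(1,1) S=67.5261 payoff=0.0000 vs cont=0.8494 → 0.8494 [wait]  ⇒ S*(1)=56.0663
t_0: node(0,0) S=61.5300 payoff=0.8600 vs cont=2.6766 → 2.6766 [wait]  ⇒ S*(0)=-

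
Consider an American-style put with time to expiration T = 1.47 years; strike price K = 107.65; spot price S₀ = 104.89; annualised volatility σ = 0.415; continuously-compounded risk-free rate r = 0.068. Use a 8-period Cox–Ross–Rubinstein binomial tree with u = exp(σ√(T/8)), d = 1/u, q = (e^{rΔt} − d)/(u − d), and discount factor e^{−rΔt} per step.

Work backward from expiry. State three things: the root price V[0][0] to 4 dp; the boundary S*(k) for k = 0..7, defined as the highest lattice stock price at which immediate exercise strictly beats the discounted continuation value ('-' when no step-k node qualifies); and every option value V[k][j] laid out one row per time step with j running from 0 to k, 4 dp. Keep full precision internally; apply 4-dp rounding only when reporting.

price = 17.8799
boundary = - - - 61.5118 73.4881 61.5118 73.4881 87.7962
tree:
17.8799
25.3497 10.5879
34.8175 16.1763 5.0611
46.1382 23.9643 8.5106 1.6119
56.1627 34.1619 13.9983 3.0352 0.1765
64.5535 46.1382 22.3447 5.6974 0.3510 0.0000
71.5769 56.1627 34.1619 10.6568 0.6980 0.0000 0.0000
77.4557 64.5535 46.1382 19.8538 1.3879 0.0000 0.0000 0.0000
82.3764 71.5769 56.1627 34.1619 2.7600 0.0000 0.0000 0.0000 0.0000

Δt=0.18375  u=1.19470  d=0.83703  q=0.49080  discount=0.98758
step 8 (expiry): payoffs max(K−S,0) = 82.3764 71.5769 56.1627 34.1619 2.7600 0.0000 0.0000 0.0000 0.0000
step 7: (k=7,j=0): S=30.1943, (K−S)⁺=77.4557, hold=76.1190 ⇒ V=77.4557 exercise | (k=7,j=1): S=43.0965, (K−S)⁺=64.5535, hold=63.2168 ⇒ V=64.5535 exercise | (k=7,j=2): S=61.5118, (K−S)⁺=46.1382, hold=44.8014 ⇒ V=46.1382 exercise | (k=7,j=3): S=87.7962, (K−S)⁺=19.8538, hold=18.5171 ⇒ V=19.8538 exercise | (k=7,j=4): S=125.3120, (K−S)⁺=0.0000, hold=1.3879 ⇒ V=1.3879 continue | (k=7,j=5): S=178.8585, (K−S)⁺=0.0000, hold=0.0000 ⇒ V=0.0000 continue | (k=7,j=6): S=255.2857, (K−S)⁺=0.0000, hold=0.0000 ⇒ V=0.0000 continue | (k=7,j=7): S=364.3706, (K−S)⁺=0.0000, hold=0.0000 ⇒ V=0.0000 continue  boundary S*=87.7962
step 6: (k=6,j=0): S=36.0731, (K−S)⁺=71.5769, hold=70.2402 ⇒ V=71.5769 exercise | (k=6,j=1): S=51.4873, (K−S)⁺=56.1627, hold=54.8260 ⇒ V=56.1627 exercise | (k=6,j=2): S=73.4881, (K−S)⁺=34.1619, hold=32.8252 ⇒ V=34.1619 exercise | (k=6,j=3): S=104.8900, (K−S)⁺=2.7600, hold=10.6568 ⇒ V=10.6568 continue | (k=6,j=4): S=149.7101, (K−S)⁺=0.0000, hold=0.6980 ⇒ V=0.6980 continue | (k=6,j=5): S=213.6820, (K−S)⁺=0.0000, hold=0.0000 ⇒ V=0.0000 continue | (k=6,j=6): S=304.9895, (K−S)⁺=0.0000, hold=0.0000 ⇒ V=0.0000 continue  boundary S*=73.4881
step 5: (k=5,j=0): S=43.0965, (K−S)⁺=64.5535, hold=63.2168 ⇒ V=64.5535 exercise | (k=5,j=1): S=61.5118, (K−S)⁺=46.1382, hold=44.8014 ⇒ V=46.1382 exercise | (k=5,j=2): S=87.7962, (K−S)⁺=19.8538, hold=22.3447 ⇒ V=22.3447 continue | (k=5,j=3): S=125.3120, (K−S)⁺=0.0000, hold=5.6974 ⇒ V=5.6974 continue | (k=5,j=4): S=178.8585, (K−S)⁺=0.0000, hold=0.3510 ⇒ V=0.3510 continue | (k=5,j=5): S=255.2857, (K−S)⁺=0.0000, hold=0.0000 ⇒ V=0.0000 continue  boundary S*=61.5118
step 4: (k=4,j=0): S=51.4873, (K−S)⁺=56.1627, hold=54.8260 ⇒ V=56.1627 exercise | (k=4,j=1): S=73.4881, (K−S)⁺=34.1619, hold=34.0325 ⇒ V=34.1619 exercise | (k=4,j=2): S=104.8900, (K−S)⁺=2.7600, hold=13.9983 ⇒ V=13.9983 continue | (k=4,j=3): S=149.7101, (K−S)⁺=0.0000, hold=3.0352 ⇒ V=3.0352 continue | (k=4,j=4): S=213.6820, (K−S)⁺=0.0000, hold=0.1765 ⇒ V=0.1765 continue  boundary S*=73.4881
step 3: (k=3,j=0): S=61.5118, (K−S)⁺=46.1382, hold=44.8014 ⇒ V=46.1382 exercise | (k=3,j=1): S=87.7962, (K−S)⁺=19.8538, hold=23.9643 ⇒ V=23.9643 continue | (k=3,j=2): S=125.3120, (K−S)⁺=0.0000, hold=8.5106 ⇒ V=8.5106 continue | (k=3,j=3): S=178.8585, (K−S)⁺=0.0000, hold=1.6119 ⇒ V=1.6119 continue  boundary S*=61.5118
step 2: (k=2,j=0): S=73.4881, (K−S)⁺=34.1619, hold=34.8175 ⇒ V=34.8175 continue | (k=2,j=1): S=104.8900, (K−S)⁺=2.7600, hold=16.1763 ⇒ V=16.1763 continue | (k=2,j=2): S=149.7101, (K−S)⁺=0.0000, hold=5.0611 ⇒ V=5.0611 continue  boundary S*=-
step 1: (k=1,j=0): S=87.7962, (K−S)⁺=19.8538, hold=25.3497 ⇒ V=25.3497 continue | (k=1,j=1): S=125.3120, (K−S)⁺=0.0000, hold=10.5879 ⇒ V=10.5879 continue  boundary S*=-
step 0: (k=0,j=0): S=104.8900, (K−S)⁺=2.7600, hold=17.8799 ⇒ V=17.8799 continue  boundary S*=-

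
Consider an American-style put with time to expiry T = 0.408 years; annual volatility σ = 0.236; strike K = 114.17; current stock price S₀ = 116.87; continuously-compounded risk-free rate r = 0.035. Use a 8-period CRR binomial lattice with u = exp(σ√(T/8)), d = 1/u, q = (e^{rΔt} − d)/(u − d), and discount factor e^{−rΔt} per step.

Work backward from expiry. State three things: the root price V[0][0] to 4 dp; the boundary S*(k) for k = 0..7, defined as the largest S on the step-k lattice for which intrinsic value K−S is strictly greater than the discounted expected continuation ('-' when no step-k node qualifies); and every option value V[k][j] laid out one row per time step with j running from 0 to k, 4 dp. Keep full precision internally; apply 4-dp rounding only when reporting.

params: Δt=0.05100 u=1.05474 d=0.94810 q=0.50343 e^(-rΔt)=0.99822
t_8 payoffs: 37.8686 29.2861 19.7383 9.1165 0.0000 0.0000 0.0000 0.0000 0.0000
t_7: node(7,0) S=80.4783 payoff=33.6917 vs cont=33.4880 → 33.6917 [stop]  node(7,1) S=89.5306 payoff=24.6394 vs cont=24.4358 → 24.6394 [stop]  node(7,2) S=99.6011 payoff=14.5689 vs cont=14.3653 → 14.5689 [stop]  node(7,3) S=110.8043 payoff=3.3657 vs cont=4.5189 → 4.5189 [wait]  node(7,4) S=123.2677 payoff=0.0000 vs cont=0.0000 → 0.0000 [wait]  node(7,5) S=137.1330 payoff=0.0000 vs cont=0.0000 → 0.0000 [wait]  node(7,6) S=152.5578 payoff=0.0000 vs cont=0.0000 → 0.0000 [wait]  node(7,7) S=169.7177 payoff=0.0000 vs cont=0.0000 → 0.0000 [wait]  ⇒ S*(7)=99.6011
t_6: node(6,0) S=84.8839 payoff=29.2861 vs cont=29.0825 → 29.2861 [stop]  node(6,1) S=94.4317 payoff=19.7383 vs cont=19.5347 → 19.7383 [stop]  node(6,2) S=105.0535 payoff=9.1165 vs cont=9.4924 → 9.4924 [wait]  node(6,3) S=116.8700 payoff=0.0000 vs cont=2.2399 → 2.2399 [wait]  node(6,4) S=130.0156 payoff=0.0000 vs cont=0.0000 → 0.0000 [wait]  node(6,5) S=144.6399 payoff=0.0000 vs cont=0.0000 → 0.0000 [wait]  node(6,6) S=160.9092 payoff=0.0000 vs cont=0.0000 → 0.0000 [wait]  ⇒ S*(6)=94.4317
t_5: node(5,0) S=89.5306 payoff=24.6394 vs cont=24.4358 → 24.6394 [stop]  node(5,1) S=99.6011 payoff=14.5689 vs cont=14.5542 → 14.5689 [stop]  node(5,2) S=110.8043 payoff=3.3657 vs cont=5.8309 → 5.8309 [wait]  node(5,3) S=123.2677 payoff=0.0000 vs cont=1.1103 → 1.1103 [wait]  node(5,4) S=137.1330 payoff=0.0000 vs cont=0.0000 → 0.0000 [wait]  node(5,5) S=152.5578 payoff=0.0000 vs cont=0.0000 → 0.0000 [wait]  ⇒ S*(5)=99.6011
t_4: node(4,0) S=94.4317 payoff=19.7383 vs cont=19.5347 → 19.7383 [stop]  node(4,1) S=105.0535 payoff=9.1165 vs cont=10.1518 → 10.1518 [wait]  node(4,2) S=116.8700 payoff=0.0000 vs cont=3.4482 → 3.4482 [wait]  node(4,3) S=130.0156 payoff=0.0000 vs cont=0.5504 → 0.5504 [wait]  node(4,4) S=144.6399 payoff=0.0000 vs cont=0.0000 → 0.0000 [wait]  ⇒ S*(4)=94.4317
t_3: node(3,0) S=99.6011 payoff=14.5689 vs cont=14.8855 → 14.8855 [wait]  node(3,1) S=110.8043 payoff=3.3657 vs cont=6.7649 → 6.7649 [wait]  node(3,2) S=123.2677 payoff=0.0000 vs cont=1.9858 → 1.9858 [wait]  node(3,3) S=137.1330 payoff=0.0000 vs cont=0.2728 → 0.2728 [wait]  ⇒ S*(3)=-
t_2: node(2,0) S=105.0535 payoff=9.1165 vs cont=10.7781 → 10.7781 [wait]  node(2,1) S=116.8700 payoff=0.0000 vs cont=4.3512 → 4.3512 [wait]  node(2,2) S=130.0156 payoff=0.0000 vs cont=1.1214 → 1.1214 [wait]  ⇒ S*(2)=-
t_1: node(1,0) S=110.8043 payoff=3.3657 vs cont=7.5291 → 7.5291 [wait]  node(1,1) S=123.2677 payoff=0.0000 vs cont=2.7203 → 2.7203 [wait]  ⇒ S*(1)=-
t_0: node(0,0) S=116.8700 payoff=0.0000 vs cont=5.0991 → 5.0991 [wait]  ⇒ S*(0)=-

price = 5.0991
boundary = - - - - 94.4317 99.6011 94.4317 99.6011
tree:
5.0991
7.5291 2.7203
10.7781 4.3512 1.1214
14.8855 6.7649 1.9858 0.2728
19.7383 10.1518 3.4482 0.5504 0.0000
24.6394 14.5689 5.8309 1.1103 0.0000 0.0000
29.2861 19.7383 9.4924 2.2399 0.0000 0.0000 0.0000
33.6917 24.6394 14.5689 4.5189 0.0000 0.0000 0.0000 0.0000
37.8686 29.2861 19.7383 9.1165 0.0000 0.0000 0.0000 0.0000 0.0000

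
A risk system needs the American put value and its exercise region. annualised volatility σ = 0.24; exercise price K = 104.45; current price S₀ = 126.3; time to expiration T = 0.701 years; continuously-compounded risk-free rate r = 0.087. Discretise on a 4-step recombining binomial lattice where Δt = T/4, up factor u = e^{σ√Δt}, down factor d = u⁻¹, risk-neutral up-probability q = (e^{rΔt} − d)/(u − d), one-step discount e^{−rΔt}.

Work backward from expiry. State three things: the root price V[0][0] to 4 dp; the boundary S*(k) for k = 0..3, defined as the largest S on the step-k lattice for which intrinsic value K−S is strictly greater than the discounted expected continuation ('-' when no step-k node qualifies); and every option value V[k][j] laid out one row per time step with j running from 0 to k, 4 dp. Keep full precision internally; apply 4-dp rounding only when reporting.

Δt=0.17525, u=1.10569, d=0.90441, q=0.55123, disc=e^(-rΔt)=0.98487
k=4 terminal: V=max(K-S,0) → 19.9479 1.1416 0.0000 0.0000 0.0000
k=3: j=0 S=93.4333 intr=11.0167 cont=9.4363 V=11.0167[EX]; j=1 S=114.2272 intr=0.0000 cont=0.5046 V=0.5046[hold]; j=2 S=139.6488 intr=0.0000 cont=0.0000 V=0.0000[hold]; j=3 S=170.7282 intr=0.0000 cont=0.0000 V=0.0000[hold]  S*(3)=93.4333
k=2: j=0 S=103.3084 intr=1.1416 cont=5.1431 V=5.1431[hold]; j=1 S=126.3000 intr=0.0000 cont=0.2230 V=0.2230[hold]; j=2 S=154.4085 intr=0.0000 cont=0.0000 V=0.0000[hold]  S*(2)=-
k=1: j=0 S=114.2272 intr=0.0000 cont=2.3942 V=2.3942[hold]; j=1 S=139.6488 intr=0.0000 cont=0.0986 V=0.0986[hold]  S*(1)=-
k=0: j=0 S=126.3000 intr=0.0000 cont=1.1117 V=1.1117[hold]  S*(0)=-

price = 1.1117
boundary = - - - 93.4333
tree:
1.1117
2.3942 0.0986
5.1431 0.2230 0.0000
11.0167 0.5046 0.0000 0.0000
19.9479 1.1416 0.0000 0.0000 0.0000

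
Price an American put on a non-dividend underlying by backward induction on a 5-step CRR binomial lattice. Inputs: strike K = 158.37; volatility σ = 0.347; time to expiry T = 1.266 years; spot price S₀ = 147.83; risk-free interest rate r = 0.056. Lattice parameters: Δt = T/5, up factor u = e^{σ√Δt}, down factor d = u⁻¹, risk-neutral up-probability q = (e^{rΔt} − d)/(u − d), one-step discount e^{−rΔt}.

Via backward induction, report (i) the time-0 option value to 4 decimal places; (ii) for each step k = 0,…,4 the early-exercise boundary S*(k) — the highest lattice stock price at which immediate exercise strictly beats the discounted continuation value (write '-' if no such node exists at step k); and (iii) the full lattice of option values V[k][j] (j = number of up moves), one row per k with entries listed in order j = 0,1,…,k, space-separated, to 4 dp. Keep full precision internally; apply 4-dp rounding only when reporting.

price = 24.7749
boundary = - - 104.2560 87.5528 104.2560
tree:
24.7749
37.3897 12.7267
54.1140 21.5472 4.1705
70.8172 35.1450 8.4121 0.0000
84.8443 54.1140 16.9676 0.0000 0.0000
96.6240 70.8172 34.2243 0.0000 0.0000 0.0000

params: Δt=0.25320 u=1.19078 d=0.83979 q=0.49714 e^(-rΔt)=0.98592
t_5 payoffs: 96.6240 70.8172 34.2243 0.0000 0.0000 0.0000
t_4: node(4,0) S=73.5257 payoff=84.8443 vs cont=82.6145 → 84.8443 [stop]  node(4,1) S=104.2560 payoff=54.1140 vs cont=51.8843 → 54.1140 [stop]  node(4,2) S=147.8300 payoff=10.5400 vs cont=16.9676 → 16.9676 [wait]  node(4,3) S=209.6159 payoff=0.0000 vs cont=0.0000 → 0.0000 [wait]  node(4,4) S=297.2253 payoff=0.0000 vs cont=0.0000 → 0.0000 [wait]  ⇒ S*(4)=104.2560
t_3: node(3,0) S=87.5528 payoff=70.8172 vs cont=68.5875 → 70.8172 [stop]  node(3,1) S=124.1457 payoff=34.2243 vs cont=35.1450 → 35.1450 [wait]  node(3,2) S=176.0327 payoff=0.0000 vs cont=8.4121 → 8.4121 [wait]  node(3,3) S=249.6060 payoff=0.0000 vs cont=0.0000 → 0.0000 [wait]  ⇒ S*(3)=87.5528
t_2: node(2,0) S=104.2560 payoff=54.1140 vs cont=52.3356 → 54.1140 [stop]  node(2,1) S=147.8300 payoff=10.5400 vs cont=21.5472 → 21.5472 [wait]  node(2,2) S=209.6159 payoff=0.0000 vs cont=4.1705 → 4.1705 [wait]  ⇒ S*(2)=104.2560
t_1: node(1,0) S=124.1457 payoff=34.2243 vs cont=37.3897 → 37.3897 [wait]  node(1,1) S=176.0327 payoff=0.0000 vs cont=12.7267 → 12.7267 [wait]  ⇒ S*(1)=-
t_0: node(0,0) S=147.8300 payoff=10.5400 vs cont=24.7749 → 24.7749 [wait]  ⇒ S*(0)=-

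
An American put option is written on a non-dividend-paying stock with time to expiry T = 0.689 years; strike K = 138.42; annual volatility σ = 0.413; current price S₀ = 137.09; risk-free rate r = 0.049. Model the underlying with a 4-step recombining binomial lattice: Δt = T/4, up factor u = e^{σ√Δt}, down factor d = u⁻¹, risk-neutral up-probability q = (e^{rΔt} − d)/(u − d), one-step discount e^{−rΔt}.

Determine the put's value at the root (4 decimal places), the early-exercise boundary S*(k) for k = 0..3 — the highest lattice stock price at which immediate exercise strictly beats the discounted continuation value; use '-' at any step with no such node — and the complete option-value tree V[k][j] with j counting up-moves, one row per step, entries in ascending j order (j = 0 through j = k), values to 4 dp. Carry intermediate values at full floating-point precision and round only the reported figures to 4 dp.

price = 16.8777
boundary = - - 97.3023 115.4953
tree:
16.8777
26.9096 6.3871
41.1177 12.1049 0.3511
56.4449 22.9247 0.6833 0.0000
69.3578 41.1177 1.3300 0.0000 0.0000

params: Δt=0.17225 u=1.18697 d=0.84248 q=0.48186 e^(-rΔt)=0.99160
t_4 payoffs: 69.3578 41.1177 1.3300 0.0000 0.0000
t_3: node(3,0) S=81.9751 payoff=56.4449 vs cont=55.2815 → 56.4449 [stop]  node(3,1) S=115.4953 payoff=22.9247 vs cont=21.7613 → 22.9247 [stop]  node(3,2) S=162.7223 payoff=0.0000 vs cont=0.6833 → 0.6833 [wait]  node(3,3) S=229.2607 payoff=0.0000 vs cont=0.0000 → 0.0000 [wait]  ⇒ S*(3)=115.4953
t_2: node(2,0) S=97.3023 payoff=41.1177 vs cont=39.9543 → 41.1177 [stop]  node(2,1) S=137.0900 payoff=1.3300 vs cont=12.1049 → 12.1049 [wait]  node(2,2) S=193.1472 payoff=0.0000 vs cont=0.3511 → 0.3511 [wait]  ⇒ S*(2)=97.3023
t_1: node(1,0) S=115.4953 payoff=22.9247 vs cont=26.9096 → 26.9096 [wait]  node(1,1) S=162.7223 payoff=0.0000 vs cont=6.3871 → 6.3871 [wait]  ⇒ S*(1)=-
t_0: node(0,0) S=137.0900 payoff=1.3300 vs cont=16.8777 → 16.8777 [wait]  ⇒ S*(0)=-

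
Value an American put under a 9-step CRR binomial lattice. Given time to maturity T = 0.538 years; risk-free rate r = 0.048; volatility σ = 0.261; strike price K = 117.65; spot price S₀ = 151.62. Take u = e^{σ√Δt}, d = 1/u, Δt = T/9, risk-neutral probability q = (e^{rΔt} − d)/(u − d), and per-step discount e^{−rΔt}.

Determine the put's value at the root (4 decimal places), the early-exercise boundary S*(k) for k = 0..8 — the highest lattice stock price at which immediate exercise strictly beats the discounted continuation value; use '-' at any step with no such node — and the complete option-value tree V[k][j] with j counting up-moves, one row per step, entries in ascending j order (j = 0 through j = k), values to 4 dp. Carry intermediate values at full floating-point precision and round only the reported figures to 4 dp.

price = 0.8677
boundary = - - - - - - - 96.9975 103.3890
tree:
0.8677
1.4726 0.2834
2.4563 0.5227 0.0520
4.0130 0.9538 0.1057 0.0000
6.3925 1.7179 0.2148 0.0000 0.0000
9.8679 3.0432 0.4366 0.0000 0.0000 0.0000
14.6410 5.2742 0.8873 0.0000 0.0000 0.0000 0.0000
20.6525 8.8680 1.8032 0.0000 0.0000 0.0000 0.0000 0.0000
26.6489 14.2610 3.6649 0.0000 0.0000 0.0000 0.0000 0.0000 0.0000
32.2745 20.6525 7.4484 0.0000 0.0000 0.0000 0.0000 0.0000 0.0000 0.0000

Δt=0.05978  u=1.06589  d=0.93818  q=0.50655  discount=0.99713
step 9 (expiry): payoffs max(K−S,0) = 32.2745 20.6525 7.4484 0.0000 0.0000 0.0000 0.0000 0.0000 0.0000 0.0000
step 8: (k=8,j=0): S=91.0011, (K−S)⁺=26.6489, hold=26.3118 ⇒ V=26.6489 exercise | (k=8,j=1): S=103.3890, (K−S)⁺=14.2610, hold=13.9239 ⇒ V=14.2610 exercise | (k=8,j=2): S=117.4632, (K−S)⁺=0.1868, hold=3.6649 ⇒ V=3.6649 continue | (k=8,j=3): S=133.4532, (K−S)⁺=0.0000, hold=0.0000 ⇒ V=0.0000 continue | (k=8,j=4): S=151.6200, (K−S)⁺=0.0000, hold=0.0000 ⇒ V=0.0000 continue | (k=8,j=5): S=172.2598, (K−S)⁺=0.0000, hold=0.0000 ⇒ V=0.0000 continue | (k=8,j=6): S=195.7092, (K−S)⁺=0.0000, hold=0.0000 ⇒ V=0.0000 continue | (k=8,j=7): S=222.3508, (K−S)⁺=0.0000, hold=0.0000 ⇒ V=0.0000 continue | (k=8,j=8): S=252.6191, (K−S)⁺=0.0000, hold=0.0000 ⇒ V=0.0000 continue  boundary S*=103.3890
step 7: (k=7,j=0): S=96.9975, (K−S)⁺=20.6525, hold=20.3154 ⇒ V=20.6525 exercise | (k=7,j=1): S=110.2016, (K−S)⁺=7.4484, hold=8.8680 ⇒ V=8.8680 continue | (k=7,j=2): S=125.2032, (K−S)⁺=0.0000, hold=1.8032 ⇒ V=1.8032 continue | (k=7,j=3): S=142.2469, (K−S)⁺=0.0000, hold=0.0000 ⇒ V=0.0000 continue | (k=7,j=4): S=161.6107, (K−S)⁺=0.0000, hold=0.0000 ⇒ V=0.0000 continue | (k=7,j=5): S=183.6105, (K−S)⁺=0.0000, hold=0.0000 ⇒ V=0.0000 continue | (k=7,j=6): S=208.6052, (K−S)⁺=0.0000, hold=0.0000 ⇒ V=0.0000 continue | (k=7,j=7): S=237.0023, (K−S)⁺=0.0000, hold=0.0000 ⇒ V=0.0000 continue  boundary S*=96.9975
step 6: (k=6,j=0): S=103.3890, (K−S)⁺=14.2610, hold=14.6410 ⇒ V=14.6410 continue | (k=6,j=1): S=117.4632, (K−S)⁺=0.1868, hold=5.2742 ⇒ V=5.2742 continue | (k=6,j=2): S=133.4532, (K−S)⁺=0.0000, hold=0.8873 ⇒ V=0.8873 continue | (k=6,j=3): S=151.6200, (K−S)⁺=0.0000, hold=0.0000 ⇒ V=0.0000 continue | (k=6,j=4): S=172.2598, (K−S)⁺=0.0000, hold=0.0000 ⇒ V=0.0000 continue | (k=6,j=5): S=195.7092, (K−S)⁺=0.0000, hold=0.0000 ⇒ V=0.0000 continue | (k=6,j=6): S=222.3508, (K−S)⁺=0.0000, hold=0.0000 ⇒ V=0.0000 continue  boundary S*=-
step 5: (k=5,j=0): S=110.2016, (K−S)⁺=7.4484, hold=9.8679 ⇒ V=9.8679 continue | (k=5,j=1): S=125.2032, (K−S)⁺=0.0000, hold=3.0432 ⇒ V=3.0432 continue | (k=5,j=2): S=142.2469, (K−S)⁺=0.0000, hold=0.4366 ⇒ V=0.4366 continue | (k=5,j=3): S=161.6107, (K−S)⁺=0.0000, hold=0.0000 ⇒ V=0.0000 continue | (k=5,j=4): S=183.6105, (K−S)⁺=0.0000, hold=0.0000 ⇒ V=0.0000 continue | (k=5,j=5): S=208.6052, (K−S)⁺=0.0000, hold=0.0000 ⇒ V=0.0000 continue  boundary S*=-
step 4: (k=4,j=0): S=117.4632, (K−S)⁺=0.1868, hold=6.3925 ⇒ V=6.3925 continue | (k=4,j=1): S=133.4532, (K−S)⁺=0.0000, hold=1.7179 ⇒ V=1.7179 continue | (k=4,j=2): S=151.6200, (K−S)⁺=0.0000, hold=0.2148 ⇒ V=0.2148 continue | (k=4,j=3): S=172.2598, (K−S)⁺=0.0000, hold=0.0000 ⇒ V=0.0000 continue | (k=4,j=4): S=195.7092, (K−S)⁺=0.0000, hold=0.0000 ⇒ V=0.0000 continue  boundary S*=-
step 3: (k=3,j=0): S=125.2032, (K−S)⁺=0.0000, hold=4.0130 ⇒ V=4.0130 continue | (k=3,j=1): S=142.2469, (K−S)⁺=0.0000, hold=0.9538 ⇒ V=0.9538 continue | (k=3,j=2): S=161.6107, (K−S)⁺=0.0000, hold=0.1057 ⇒ V=0.1057 continue | (k=3,j=3): S=183.6105, (K−S)⁺=0.0000, hold=0.0000 ⇒ V=0.0000 continue  boundary S*=-
step 2: (k=2,j=0): S=133.4532, (K−S)⁺=0.0000, hold=2.4563 ⇒ V=2.4563 continue | (k=2,j=1): S=151.6200, (K−S)⁺=0.0000, hold=0.5227 ⇒ V=0.5227 continue | (k=2,j=2): S=172.2598, (K−S)⁺=0.0000, hold=0.0520 ⇒ V=0.0520 continue  boundary S*=-
step 1: (k=1,j=0): S=142.2469, (K−S)⁺=0.0000, hold=1.4726 ⇒ V=1.4726 continue | (k=1,j=1): S=161.6107, (K−S)⁺=0.0000, hold=0.2834 ⇒ V=0.2834 continue  boundary S*=-
step 0: (k=0,j=0): S=151.6200, (K−S)⁺=0.0000, hold=0.8677 ⇒ V=0.8677 continue  boundary S*=-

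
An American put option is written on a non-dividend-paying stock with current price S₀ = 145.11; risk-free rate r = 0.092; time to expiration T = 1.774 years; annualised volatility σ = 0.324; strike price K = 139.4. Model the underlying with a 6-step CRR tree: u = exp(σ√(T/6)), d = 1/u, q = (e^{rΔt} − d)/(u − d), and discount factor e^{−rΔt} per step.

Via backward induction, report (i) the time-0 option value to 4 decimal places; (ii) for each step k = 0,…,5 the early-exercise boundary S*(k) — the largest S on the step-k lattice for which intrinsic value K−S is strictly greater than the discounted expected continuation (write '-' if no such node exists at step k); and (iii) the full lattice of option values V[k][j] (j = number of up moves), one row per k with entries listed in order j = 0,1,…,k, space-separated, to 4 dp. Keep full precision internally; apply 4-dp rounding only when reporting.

price = 13.5487
boundary = - - 102.0171 85.5383 102.0171 121.6705
tree:
13.5487
22.9211 6.0670
37.3829 11.4809 1.6543
53.8617 21.1340 3.6474 0.0000
67.6786 37.3829 8.0415 0.0000 0.0000
79.2637 53.8617 17.7295 0.0000 0.0000 0.0000
88.9775 67.6786 37.3829 0.0000 0.0000 0.0000 0.0000

params: Δt=0.29567 u=1.19265 d=0.83847 q=0.53393 e^(-rΔt)=0.97317
t_6 payoffs: 88.9775 67.6786 37.3829 0.0000 0.0000 0.0000 0.0000
t_5: node(5,0) S=60.1363 payoff=79.2637 vs cont=75.5230 → 79.2637 [stop]  node(5,1) S=85.5383 payoff=53.8617 vs cont=50.1209 → 53.8617 [stop]  node(5,2) S=121.6705 payoff=17.7295 vs cont=16.9557 → 17.7295 [stop]  node(5,3) S=173.0651 payoff=0.0000 vs cont=0.0000 → 0.0000 [wait]  node(5,4) S=246.1693 payoff=0.0000 vs cont=0.0000 → 0.0000 [wait]  node(5,5) S=350.1533 payoff=0.0000 vs cont=0.0000 → 0.0000 [wait]  ⇒ S*(5)=121.6705
t_4: node(4,0) S=71.7214 payoff=67.6786 vs cont=63.9379 → 67.6786 [stop]  node(4,1) S=102.0171 payoff=37.3829 vs cont=33.6421 → 37.3829 [stop]  node(4,2) S=145.1100 payoff=0.0000 vs cont=8.0415 → 8.0415 [wait]  node(4,3) S=206.4057 payoff=0.0000 vs cont=0.0000 → 0.0000 [wait]  node(4,4) S=293.5932 payoff=0.0000 vs cont=0.0000 → 0.0000 [wait]  ⇒ S*(4)=102.0171
t_3: node(3,0) S=85.5383 payoff=53.8617 vs cont=50.1209 → 53.8617 [stop]  node(3,1) S=121.6705 payoff=17.7295 vs cont=21.1340 → 21.1340 [wait]  node(3,2) S=173.0651 payoff=0.0000 vs cont=3.6474 → 3.6474 [wait]  node(3,3) S=246.1693 payoff=0.0000 vs cont=0.0000 → 0.0000 [wait]  ⇒ S*(3)=85.5383
t_2: node(2,0) S=102.0171 payoff=37.3829 vs cont=35.4111 → 37.3829 [stop]  node(2,1) S=145.1100 payoff=0.0000 vs cont=11.4809 → 11.4809 [wait]  node(2,2) S=206.4057 payoff=0.0000 vs cont=1.6543 → 1.6543 [wait]  ⇒ S*(2)=102.0171
t_1: node(1,0) S=121.6705 payoff=17.7295 vs cont=22.9211 → 22.9211 [wait]  node(1,1) S=173.0651 payoff=0.0000 vs cont=6.0670 → 6.0670 [wait]  ⇒ S*(1)=-
t_0: node(0,0) S=145.1100 payoff=0.0000 vs cont=13.5487 → 13.5487 [wait]  ⇒ S*(0)=-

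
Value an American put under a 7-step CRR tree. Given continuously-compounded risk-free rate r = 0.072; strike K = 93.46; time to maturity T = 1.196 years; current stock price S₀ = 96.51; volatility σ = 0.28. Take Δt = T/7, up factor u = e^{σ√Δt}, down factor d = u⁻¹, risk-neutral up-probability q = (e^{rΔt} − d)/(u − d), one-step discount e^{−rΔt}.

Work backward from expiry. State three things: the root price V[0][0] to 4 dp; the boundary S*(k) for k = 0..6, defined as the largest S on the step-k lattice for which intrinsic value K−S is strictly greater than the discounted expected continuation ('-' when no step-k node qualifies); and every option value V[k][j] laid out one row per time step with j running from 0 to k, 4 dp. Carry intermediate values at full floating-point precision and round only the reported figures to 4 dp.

price = 7.4802
boundary = - - - 68.1993 60.7457 68.1993 76.5674
tree:
7.4802
11.6081 3.9137
17.4438 6.5905 1.5789
25.2607 10.7675 2.9586 0.3650
32.7143 16.9216 5.4414 0.7771 0.0000
39.3533 25.2607 9.7595 1.6544 0.0000 0.0000
45.2667 32.7143 16.8926 3.5219 0.0000 0.0000 0.0000
50.5338 39.3533 25.2607 7.4977 0.0000 0.0000 0.0000 0.0000

Δt=0.17086, u=1.12270, d=0.89071, q=0.52445, disc=e^(-rΔt)=0.98777
k=7 terminal: V=max(K-S,0) → 50.5338 39.3533 25.2607 7.4977 0.0000 0.0000 0.0000 0.0000
k=6: j=0 S=48.1933 intr=45.2667 cont=44.1240 V=45.2667[EX]; j=1 S=60.7457 intr=32.7143 cont=31.5716 V=32.7143[EX]; j=2 S=76.5674 intr=16.8926 cont=15.7499 V=16.8926[EX]; j=3 S=96.5100 intr=0.0000 cont=3.5219 V=3.5219[hold]; j=4 S=121.6468 intr=0.0000 cont=0.0000 V=0.0000[hold]; j=5 S=153.3307 intr=0.0000 cont=0.0000 V=0.0000[hold]; j=6 S=193.2670 intr=0.0000 cont=0.0000 V=0.0000[hold]  S*(6)=76.5674
k=5: j=0 S=54.1067 intr=39.3533 cont=38.2106 V=39.3533[EX]; j=1 S=68.1993 intr=25.2607 cont=24.1181 V=25.2607[EX]; j=2 S=85.9623 intr=7.4977 cont=9.7595 V=9.7595[hold]; j=3 S=108.3519 intr=0.0000 cont=1.6544 V=1.6544[hold]; j=4 S=136.5730 intr=0.0000 cont=0.0000 V=0.0000[hold]; j=5 S=172.1446 intr=0.0000 cont=0.0000 V=0.0000[hold]  S*(5)=68.1993
k=4: j=0 S=60.7457 intr=32.7143 cont=31.5716 V=32.7143[EX]; j=1 S=76.5674 intr=16.8926 cont=16.9216 V=16.9216[hold]; j=2 S=96.5100 intr=0.0000 cont=5.4414 V=5.4414[hold]; j=3 S=121.6468 intr=0.0000 cont=0.7771 V=0.7771[hold]; j=4 S=153.3307 intr=0.0000 cont=0.0000 V=0.0000[hold]  S*(4)=60.7457
k=3: j=0 S=68.1993 intr=25.2607 cont=24.1331 V=25.2607[EX]; j=1 S=85.9623 intr=7.4977 cont=10.7675 V=10.7675[hold]; j=2 S=108.3519 intr=0.0000 cont=2.9586 V=2.9586[hold]; j=3 S=136.5730 intr=0.0000 cont=0.3650 V=0.3650[hold]  S*(3)=68.1993
k=2: j=0 S=76.5674 intr=16.8926 cont=17.4438 V=17.4438[hold]; j=1 S=96.5100 intr=0.0000 cont=6.5905 V=6.5905[hold]; j=2 S=121.6468 intr=0.0000 cont=1.5789 V=1.5789[hold]  S*(2)=-
k=1: j=0 S=85.9623 intr=7.4977 cont=11.6081 V=11.6081[hold]; j=1 S=108.3519 intr=0.0000 cont=3.9137 V=3.9137[hold]  S*(1)=-
k=0: j=0 S=96.5100 intr=0.0000 cont=7.4802 V=7.4802[hold]  S*(0)=-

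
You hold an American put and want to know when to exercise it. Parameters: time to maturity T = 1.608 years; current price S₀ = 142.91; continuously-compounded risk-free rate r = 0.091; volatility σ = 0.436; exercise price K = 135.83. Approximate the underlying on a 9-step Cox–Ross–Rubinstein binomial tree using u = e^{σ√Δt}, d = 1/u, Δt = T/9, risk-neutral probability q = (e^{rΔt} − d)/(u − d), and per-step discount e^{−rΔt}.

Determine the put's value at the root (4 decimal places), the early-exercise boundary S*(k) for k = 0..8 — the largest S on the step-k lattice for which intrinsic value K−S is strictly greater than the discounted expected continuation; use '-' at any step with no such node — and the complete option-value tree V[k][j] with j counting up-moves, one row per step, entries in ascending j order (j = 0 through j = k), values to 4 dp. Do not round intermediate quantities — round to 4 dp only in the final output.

Δt=0.17867  u=1.20237  d=0.83169  q=0.49828  discount=0.98387
step 9 (expiry): payoffs max(K−S,0) = 108.6201 96.4930 78.9609 53.6151 16.9729 0.0000 0.0000 0.0000 0.0000 0.0000
step 8: (k=8,j=0): S=32.7163, (K−S)⁺=103.1137, hold=100.9232 ⇒ V=103.1137 exercise | (k=8,j=1): S=47.2976, (K−S)⁺=88.5324, hold=86.3419 ⇒ V=88.5324 exercise | (k=8,j=2): S=68.3775, (K−S)⁺=67.4525, hold=65.2619 ⇒ V=67.4525 exercise | (k=8,j=3): S=98.8526, (K−S)⁺=36.9774, hold=34.7869 ⇒ V=36.9774 exercise | (k=8,j=4): S=142.9100, (K−S)⁺=0.0000, hold=8.3783 ⇒ V=8.3783 continue | (k=8,j=5): S=206.6033, (K−S)⁺=0.0000, hold=0.0000 ⇒ V=0.0000 continue | (k=8,j=6): S=298.6840, (K−S)⁺=0.0000, hold=0.0000 ⇒ V=0.0000 continue | (k=8,j=7): S=431.8039, (K−S)⁺=0.0000, hold=0.0000 ⇒ V=0.0000 continue | (k=8,j=8): S=624.2538, (K−S)⁺=0.0000, hold=0.0000 ⇒ V=0.0000 continue  boundary S*=98.8526
step 7: (k=7,j=0): S=39.3370, (K−S)⁺=96.4930, hold=94.3024 ⇒ V=96.4930 exercise | (k=7,j=1): S=56.8691, (K−S)⁺=78.9609, hold=76.7704 ⇒ V=78.9609 exercise | (k=7,j=2): S=82.2149, (K−S)⁺=53.6151, hold=51.4245 ⇒ V=53.6151 exercise | (k=7,j=3): S=118.8571, (K−S)⁺=16.9729, hold=22.3606 ⇒ V=22.3606 continue | (k=7,j=4): S=171.8304, (K−S)⁺=0.0000, hold=4.1358 ⇒ V=4.1358 continue | (k=7,j=5): S=248.4132, (K−S)⁺=0.0000, hold=0.0000 ⇒ V=0.0000 continue | (k=7,j=6): S=359.1280, (K−S)⁺=0.0000, hold=0.0000 ⇒ V=0.0000 continue | (k=7,j=7): S=519.1871, (K−S)⁺=0.0000, hold=0.0000 ⇒ V=0.0000 continue  boundary S*=82.2149
step 6: (k=6,j=0): S=47.2976, (K−S)⁺=88.5324, hold=86.3419 ⇒ V=88.5324 exercise | (k=6,j=1): S=68.3775, (K−S)⁺=67.4525, hold=65.2619 ⇒ V=67.4525 exercise | (k=6,j=2): S=98.8526, (K−S)⁺=36.9774, hold=37.4282 ⇒ V=37.4282 continue | (k=6,j=3): S=142.9100, (K−S)⁺=0.0000, hold=13.0654 ⇒ V=13.0654 continue | (k=6,j=4): S=206.6033, (K−S)⁺=0.0000, hold=2.0416 ⇒ V=2.0416 continue | (k=6,j=5): S=298.6840, (K−S)⁺=0.0000, hold=0.0000 ⇒ V=0.0000 continue | (k=6,j=6): S=431.8039, (K−S)⁺=0.0000, hold=0.0000 ⇒ V=0.0000 continue  boundary S*=68.3775
step 5: (k=5,j=0): S=56.8691, (K−S)⁺=78.9609, hold=76.7704 ⇒ V=78.9609 exercise | (k=5,j=1): S=82.2149, (K−S)⁺=53.6151, hold=51.6455 ⇒ V=53.6151 exercise | (k=5,j=2): S=118.8571, (K−S)⁺=16.9729, hold=24.8809 ⇒ V=24.8809 continue | (k=5,j=3): S=171.8304, (K−S)⁺=0.0000, hold=7.4504 ⇒ V=7.4504 continue | (k=5,j=4): S=248.4132, (K−S)⁺=0.0000, hold=1.0078 ⇒ V=1.0078 continue | (k=5,j=5): S=359.1280, (K−S)⁺=0.0000, hold=0.0000 ⇒ V=0.0000 continue  boundary S*=82.2149
step 4: (k=4,j=0): S=68.3775, (K−S)⁺=67.4525, hold=65.2619 ⇒ V=67.4525 exercise | (k=4,j=1): S=98.8526, (K−S)⁺=36.9774, hold=38.6637 ⇒ V=38.6637 continue | (k=4,j=2): S=142.9100, (K−S)⁺=0.0000, hold=15.9345 ⇒ V=15.9345 continue | (k=4,j=3): S=206.6033, (K−S)⁺=0.0000, hold=4.1718 ⇒ V=4.1718 continue | (k=4,j=4): S=298.6840, (K−S)⁺=0.0000, hold=0.4975 ⇒ V=0.4975 continue  boundary S*=68.3775
step 3: (k=3,j=0): S=82.2149, (K−S)⁺=53.6151, hold=52.2512 ⇒ V=53.6151 exercise | (k=3,j=1): S=118.8571, (K−S)⁺=16.9729, hold=26.8974 ⇒ V=26.8974 continue | (k=3,j=2): S=171.8304, (K−S)⁺=0.0000, hold=9.9109 ⇒ V=9.9109 continue | (k=3,j=3): S=248.4132, (K−S)⁺=0.0000, hold=2.3032 ⇒ V=2.3032 continue  boundary S*=82.2149
step 2: (k=2,j=0): S=98.8526, (K−S)⁺=36.9774, hold=39.6523 ⇒ V=39.6523 continue | (k=2,j=1): S=142.9100, (K−S)⁺=0.0000, hold=18.1361 ⇒ V=18.1361 continue | (k=2,j=2): S=206.6033, (K−S)⁺=0.0000, hold=6.0215 ⇒ V=6.0215 continue  boundary S*=-
step 1: (k=1,j=0): S=118.8571, (K−S)⁺=16.9729, hold=28.4647 ⇒ V=28.4647 continue | (k=1,j=1): S=171.8304, (K−S)⁺=0.0000, hold=11.9045 ⇒ V=11.9045 continue  boundary S*=-
step 0: (k=0,j=0): S=142.9100, (K−S)⁺=0.0000, hold=19.8872 ⇒ V=19.8872 continue  boundary S*=-

price = 19.8872
boundary = - - - 82.2149 68.3775 82.2149 68.3775 82.2149 98.8526
tree:
19.8872
28.4647 11.9045
39.6523 18.1361 6.0215
53.6151 26.8974 9.9109 2.3032
67.4525 38.6637 15.9345 4.1718 0.4975
78.9609 53.6151 24.8809 7.4504 1.0078 0.0000
88.5324 67.4525 37.4282 13.0654 2.0416 0.0000 0.0000
96.4930 78.9609 53.6151 22.3606 4.1358 0.0000 0.0000 0.0000
103.1137 88.5324 67.4525 36.9774 8.3783 0.0000 0.0000 0.0000 0.0000
108.6201 96.4930 78.9609 53.6151 16.9729 0.0000 0.0000 0.0000 0.0000 0.0000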